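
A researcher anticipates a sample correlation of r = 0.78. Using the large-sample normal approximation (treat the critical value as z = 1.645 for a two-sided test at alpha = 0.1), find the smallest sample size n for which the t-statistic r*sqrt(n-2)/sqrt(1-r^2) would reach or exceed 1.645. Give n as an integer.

4

r√(n−2)/√(1−r²) ≥ 1.645  ⇔  n−2 ≥ (1.645)²·(1−r²)/r²
(1−r²)/r² = (1−0.6084)/0.6084 = 0.6437
n ≥ 2 + 2.706025·0.6437 = 2 + 1.7419 = 3.7419
⌈3.7419⌉ = 4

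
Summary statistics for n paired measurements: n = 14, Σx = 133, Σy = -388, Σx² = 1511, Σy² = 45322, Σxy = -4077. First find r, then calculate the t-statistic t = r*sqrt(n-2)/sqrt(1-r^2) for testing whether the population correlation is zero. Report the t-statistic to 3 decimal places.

Numerator: nΣxy − (Σx)(Σy) = 14·(-4077) − (133)(-388) = -5474
Denominator: √[(nΣx²−(Σx)²)(nΣy²−(Σy)²)]
  nΣx²−(Σx)² = 14·1511 − 17689 = 3465;  nΣy²−(Σy)² = 14·45322 − 150544 = 483964
  √(3465·483964) = √1676935260 = 40950.4000
r = -5474 / 40950.4000 = -0.1337
t = r·√(n−2)/√(1−r²) = -0.1337·√12 / √(1−0.017876) = -0.463150 / 0.991022 = -0.467

-0.467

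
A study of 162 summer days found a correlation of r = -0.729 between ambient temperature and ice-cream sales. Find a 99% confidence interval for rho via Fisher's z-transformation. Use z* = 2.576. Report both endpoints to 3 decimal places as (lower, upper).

(-0.811, -0.618)

z_r = atanh(-0.729) = -0.926590;  SE = 1/√(n−3) = 1/√159 = 0.079305
z-limits: -0.926590 ± 2.576·0.079305 = -0.926590 ± 0.204290 = [-1.130880, -0.722300]
ρ-limits: (tanh -1.130880, tanh -0.722300) = (-0.811, -0.618)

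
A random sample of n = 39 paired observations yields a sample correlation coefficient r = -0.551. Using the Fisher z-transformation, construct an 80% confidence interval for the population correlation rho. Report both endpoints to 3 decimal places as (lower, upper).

(-0.682, -0.385)

z_r = atanh(-0.551) = -0.619816;  SE = 1/√(n−3) = 1/√36 = 0.166667
z-limits: -0.619816 ± 1.282·0.166667 = -0.619816 ± 0.213667 = [-0.833483, -0.406149]
ρ-limits: (tanh -0.833483, tanh -0.406149) = (-0.682, -0.385)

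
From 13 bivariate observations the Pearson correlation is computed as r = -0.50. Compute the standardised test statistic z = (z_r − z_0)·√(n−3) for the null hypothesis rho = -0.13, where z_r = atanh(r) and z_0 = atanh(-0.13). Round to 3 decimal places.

-1.324

Fisher z: atanh(-0.50) = -0.549306, atanh(-0.13) = -0.130740
z = (z_r − z_0)·√(n−3) = (-0.549306 − (-0.130740))·√10 = -0.418566 · 3.162278 = -1.324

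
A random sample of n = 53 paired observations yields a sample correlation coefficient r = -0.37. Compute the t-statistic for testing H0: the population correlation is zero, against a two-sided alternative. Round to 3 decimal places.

-2.844

t = r·√(n−2) / √(1−r²) with r = -0.37, n = 53
  = -0.37·√51 / √(1 − 0.1369)
  = -0.37·7.141428 / 0.929032
  = -2.642328 / 0.929032 = -2.844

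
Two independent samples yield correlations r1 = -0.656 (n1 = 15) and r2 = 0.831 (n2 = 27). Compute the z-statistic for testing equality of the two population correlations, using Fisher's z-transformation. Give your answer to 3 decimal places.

Fisher z-transforms: z1 = atanh(-0.656) = -0.785759, z2 = atanh(0.831) = 1.191359; difference d = -1.977118
Var(d) = 1/12 + 1/24 = 0.0833333 + 0.0416667 = 0.1250000
z = d/√Var(d) = -1.977118 / √0.1250000 = -1.977118 / 0.353553 = -5.592

-5.592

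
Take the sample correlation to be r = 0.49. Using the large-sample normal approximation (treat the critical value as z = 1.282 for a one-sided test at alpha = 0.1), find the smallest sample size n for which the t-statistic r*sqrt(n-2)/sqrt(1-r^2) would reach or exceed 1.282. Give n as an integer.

Need r·√(n−2)/√(1−r²) ≥ 1.282
√(n−2) ≥ 1.282·√(1−0.2401) / 0.49 = 1.282·0.871722 / 0.49 = 2.2807
n−2 ≥ 5.2016  ⇒  n ≥ 7.2016
Smallest integer n = 8

8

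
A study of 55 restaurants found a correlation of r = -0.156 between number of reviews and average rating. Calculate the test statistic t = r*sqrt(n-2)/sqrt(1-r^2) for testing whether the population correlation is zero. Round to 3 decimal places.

t = r·√(n−2) / √(1−r²) with r = -0.156, n = 55
  = -0.156·√53 / √(1 − 0.024336)
  = -0.156·7.280110 / 0.987757
  = -1.135697 / 0.987757 = -1.150

-1.150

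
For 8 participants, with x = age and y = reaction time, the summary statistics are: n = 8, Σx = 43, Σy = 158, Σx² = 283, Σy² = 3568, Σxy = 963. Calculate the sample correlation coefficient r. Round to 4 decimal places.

0.7466

S_xy = nΣxy − ΣxΣy = 8·963 − 43·158 = 7704 − 6794 = 910
S_xx = nΣx² − (Σx)² = 8·283 − 43² = 2264 − 1849 = 415
S_yy = nΣy² − (Σy)² = 8·3568 − 158² = 28544 − 24964 = 3580
r = S_xy / √(S_xx·S_yy) = 910 / √(415·3580) = 910 / √1485700 = 910 / 1218.8929 = 0.7466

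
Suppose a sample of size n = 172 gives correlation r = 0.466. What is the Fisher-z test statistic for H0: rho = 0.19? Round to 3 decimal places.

4.064

z_r = atanh(0.466) = 0.504949,  z_0 = atanh(0.19) = 0.192337
SE = 1/√(n−3) = 1/√169 = 0.076923
z = (z_r − z_0)/SE = (0.504949 − 0.192337) / 0.076923 = 0.312612 / 0.076923 = 4.064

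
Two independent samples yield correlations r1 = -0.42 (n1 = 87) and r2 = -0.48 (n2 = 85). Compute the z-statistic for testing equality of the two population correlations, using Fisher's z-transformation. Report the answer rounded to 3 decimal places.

0.485

z1 = atanh(-0.42) = -0.447692,  z2 = atanh(-0.48) = -0.522984
SE = √(1/(n1−3) + 1/(n2−3)) = √(1/84 + 1/82) = √(0.0119048 + 0.0121951) = √0.0240999 = 0.155241
z = (z1 − z2)/SE = (-0.447692 − (-0.522984)) / 0.155241 = 0.075292 / 0.155241 = 0.485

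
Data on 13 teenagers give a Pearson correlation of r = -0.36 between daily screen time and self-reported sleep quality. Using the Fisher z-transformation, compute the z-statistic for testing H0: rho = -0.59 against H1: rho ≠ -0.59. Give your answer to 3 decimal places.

Fisher z: atanh(-0.36) = -0.376886, atanh(-0.59) = -0.677666
z = (z_r − z_0)·√(n−3) = (-0.376886 − (-0.677666))·√10 = 0.300780 · 3.162278 = 0.951

0.951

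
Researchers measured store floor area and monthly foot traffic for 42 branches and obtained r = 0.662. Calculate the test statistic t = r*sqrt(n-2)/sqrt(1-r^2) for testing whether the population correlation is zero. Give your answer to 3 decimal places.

t = r·√(n−2) / √(1−r²) with r = 0.662, n = 42
  = 0.662·√40 / √(1 − 0.438244)
  = 0.662·6.324555 / 0.749504
  = 4.186855 / 0.749504 = 5.586

5.586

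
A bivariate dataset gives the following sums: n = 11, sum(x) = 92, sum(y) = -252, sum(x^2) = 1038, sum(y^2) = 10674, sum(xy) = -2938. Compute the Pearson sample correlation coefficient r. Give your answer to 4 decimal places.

Numerator: nΣxy − (Σx)(Σy) = 11·(-2938) − (92)(-252) = -9134
Denominator: √[(nΣx²−(Σx)²)(nΣy²−(Σy)²)]
  nΣx²−(Σx)² = 11·1038 − 8464 = 2954;  nΣy²−(Σy)² = 11·10674 − 63504 = 53910
  √(2954·53910) = √159250140 = 12619.4350
r = -9134 / 12619.4350 = -0.7238

-0.7238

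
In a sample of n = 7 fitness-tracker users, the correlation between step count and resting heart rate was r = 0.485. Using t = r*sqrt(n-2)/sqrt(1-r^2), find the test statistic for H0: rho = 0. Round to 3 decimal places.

t = r·√(n−2) / √(1−r²) with r = 0.485, n = 7
  = 0.485·√5 / √(1 − 0.235225)
  = 0.485·2.236068 / 0.874514
  = 1.084493 / 0.874514 = 1.240

1.240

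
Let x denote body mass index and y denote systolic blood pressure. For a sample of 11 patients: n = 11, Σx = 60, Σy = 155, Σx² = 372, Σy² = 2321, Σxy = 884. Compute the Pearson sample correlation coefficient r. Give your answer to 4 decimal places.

0.4926

Numerator: nΣxy − (Σx)(Σy) = 11·884 − (60)(155) = 424
Denominator: √[(nΣx²−(Σx)²)(nΣy²−(Σy)²)]
  nΣx²−(Σx)² = 11·372 − 3600 = 492;  nΣy²−(Σy)² = 11·2321 − 24025 = 1506
  √(492·1506) = √740952 = 860.7857
r = 424 / 860.7857 = 0.4926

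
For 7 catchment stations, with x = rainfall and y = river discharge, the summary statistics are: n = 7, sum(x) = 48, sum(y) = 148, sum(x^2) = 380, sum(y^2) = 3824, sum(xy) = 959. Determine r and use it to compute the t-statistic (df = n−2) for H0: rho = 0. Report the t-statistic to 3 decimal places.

Numerator: nΣxy − (Σx)(Σy) = 7·959 − (48)(148) = -391
Denominator: √[(nΣx²−(Σx)²)(nΣy²−(Σy)²)]
  nΣx²−(Σx)² = 7·380 − 2304 = 356;  nΣy²−(Σy)² = 7·3824 − 21904 = 4864
  √(356·4864) = √1731584 = 1315.8967
r = -391 / 1315.8967 = -0.2971
t = r·√(n−2)/√(1−r²) = -0.2971·√5 / √(1−0.088268) = -0.664336 / 0.954847 = -0.696

-0.696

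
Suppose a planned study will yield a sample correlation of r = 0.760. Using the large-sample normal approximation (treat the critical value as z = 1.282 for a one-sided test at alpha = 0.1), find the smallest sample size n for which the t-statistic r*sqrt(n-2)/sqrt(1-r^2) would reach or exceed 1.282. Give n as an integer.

4

r√(n−2)/√(1−r²) ≥ 1.282  ⇔  n−2 ≥ (1.282)²·(1−r²)/r²
(1−r²)/r² = (1−0.577600)/0.577600 = 0.7313
n ≥ 2 + 1.643524·0.7313 = 2 + 1.2019 = 3.2019
⌈3.2019⌉ = 4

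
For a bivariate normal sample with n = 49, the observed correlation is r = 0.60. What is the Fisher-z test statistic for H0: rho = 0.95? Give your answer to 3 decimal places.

-7.723

z_r = atanh(0.60) = 0.693147,  z_0 = atanh(0.95) = 1.831781
SE = 1/√(n−3) = 1/√46 = 0.147442
z = (z_r − z_0)/SE = (0.693147 − 1.831781) / 0.147442 = -1.138634 / 0.147442 = -7.723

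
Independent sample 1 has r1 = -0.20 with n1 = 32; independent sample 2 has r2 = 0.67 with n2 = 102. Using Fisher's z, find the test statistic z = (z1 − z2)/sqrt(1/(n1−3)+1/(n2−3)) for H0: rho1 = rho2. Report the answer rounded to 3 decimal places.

-4.800

Fisher z-transforms: z1 = atanh(-0.20) = -0.202733, z2 = atanh(0.67) = 0.810743; difference d = -1.013476
Var(d) = 1/29 + 1/99 = 0.0344828 + 0.0101010 = 0.0445838
z = d/√Var(d) = -1.013476 / √0.0445838 = -1.013476 / 0.211149 = -4.800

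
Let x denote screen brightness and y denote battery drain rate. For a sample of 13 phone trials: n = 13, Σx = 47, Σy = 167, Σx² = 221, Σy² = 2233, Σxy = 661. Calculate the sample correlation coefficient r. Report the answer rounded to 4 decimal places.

S_xy = nΣxy − ΣxΣy = 13·661 − 47·167 = 8593 − 7849 = 744
S_xx = nΣx² − (Σx)² = 13·221 − 47² = 2873 − 2209 = 664
S_yy = nΣy² − (Σy)² = 13·2233 − 167² = 29029 − 27889 = 1140
r = S_xy / √(S_xx·S_yy) = 744 / √(664·1140) = 744 / √756960 = 744 / 870.0345 = 0.8551

0.8551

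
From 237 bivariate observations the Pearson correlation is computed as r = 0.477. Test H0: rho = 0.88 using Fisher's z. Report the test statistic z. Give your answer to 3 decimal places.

-13.105

Fisher z: atanh(0.477) = 0.519093, atanh(0.88) = 1.375768
z = (z_r − z_0)·√(n−3) = (0.519093 − 1.375768)·√234 = -0.856675 · 15.297059 = -13.105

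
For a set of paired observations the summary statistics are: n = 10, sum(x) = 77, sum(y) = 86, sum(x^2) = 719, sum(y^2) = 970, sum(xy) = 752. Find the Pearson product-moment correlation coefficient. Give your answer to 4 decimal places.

0.5268

Numerator: nΣxy − (Σx)(Σy) = 10·752 − (77)(86) = 898
Denominator: √[(nΣx²−(Σx)²)(nΣy²−(Σy)²)]
  nΣx²−(Σx)² = 10·719 − 5929 = 1261;  nΣy²−(Σy)² = 10·970 − 7396 = 2304
  √(1261·2304) = √2905344 = 1704.5070
r = 898 / 1704.5070 = 0.5268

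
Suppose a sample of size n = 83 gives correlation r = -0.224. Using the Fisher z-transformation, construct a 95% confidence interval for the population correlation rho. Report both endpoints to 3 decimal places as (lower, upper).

Fisher z: z_r = atanh(r) = ½·ln((1+(-0.224))/(1−(-0.224))) = -0.227863
SE(z) = 1/√(n−3) = 1/√80 = 0.111803
95% ⇒ z* = 1.960; margin = 1.960·0.111803 = 0.219134
CI on z-scale: (-0.446997, -0.008729)
Back-transform: tanh(-0.446997) = -0.419427, tanh(-0.008729) = -0.008729

(-0.419, -0.009)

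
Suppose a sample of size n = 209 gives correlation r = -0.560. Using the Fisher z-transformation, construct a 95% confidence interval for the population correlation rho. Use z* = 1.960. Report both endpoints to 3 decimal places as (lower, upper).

(-0.647, -0.459)

Fisher z: z_r = atanh(r) = ½·ln((1+(-0.560))/(1−(-0.560))) = -0.632833
SE(z) = 1/√(n−3) = 1/√206 = 0.069673
95% ⇒ z* = 1.960; margin = 1.960·0.069673 = 0.136559
CI on z-scale: (-0.769392, -0.496274)
Back-transform: tanh(-0.769392) = -0.646576, tanh(-0.496274) = -0.459182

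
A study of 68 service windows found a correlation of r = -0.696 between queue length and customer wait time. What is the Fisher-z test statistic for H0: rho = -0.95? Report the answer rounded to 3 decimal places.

7.839

Fisher z: atanh(-0.696) = -0.859500, atanh(-0.95) = -1.831781
z = (z_r − z_0)·√(n−3) = (-0.859500 − (-1.831781))·√65 = 0.972281 · 8.062258 = 7.839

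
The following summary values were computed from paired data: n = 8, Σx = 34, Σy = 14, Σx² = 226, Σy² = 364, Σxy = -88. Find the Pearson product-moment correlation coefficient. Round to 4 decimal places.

S_xy = nΣxy − ΣxΣy = 8·(-88) − 34·14 = -704 − 476 = -1180
S_xx = nΣx² − (Σx)² = 8·226 − 34² = 1808 − 1156 = 652
S_yy = nΣy² − (Σy)² = 8·364 − 14² = 2912 − 196 = 2716
r = S_xy / √(S_xx·S_yy) = -1180 / √(652·2716) = -1180 / √1770832 = -1180 / 1330.7261 = -0.8867

-0.8867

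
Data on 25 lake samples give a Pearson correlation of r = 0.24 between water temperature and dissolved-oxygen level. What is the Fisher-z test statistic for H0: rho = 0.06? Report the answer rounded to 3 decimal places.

0.866

Fisher z: atanh(0.24) = 0.244774, atanh(0.06) = 0.060072
z = (z_r − z_0)·√(n−3) = (0.244774 − 0.060072)·√22 = 0.184702 · 4.690416 = 0.866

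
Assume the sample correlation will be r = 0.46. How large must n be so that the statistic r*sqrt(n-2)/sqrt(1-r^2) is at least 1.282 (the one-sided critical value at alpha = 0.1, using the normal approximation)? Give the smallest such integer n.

9

r√(n−2)/√(1−r²) ≥ 1.282  ⇔  n−2 ≥ (1.282)²·(1−r²)/r²
(1−r²)/r² = (1−0.2116)/0.2116 = 3.7259
n ≥ 2 + 1.643524·3.7259 = 2 + 6.1236 = 8.1236
⌈8.1236⌉ = 9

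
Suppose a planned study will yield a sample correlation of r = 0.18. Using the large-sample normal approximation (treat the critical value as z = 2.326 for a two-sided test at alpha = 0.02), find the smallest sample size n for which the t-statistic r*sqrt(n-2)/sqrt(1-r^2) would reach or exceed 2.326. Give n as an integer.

164

Need r·√(n−2)/√(1−r²) ≥ 2.326
√(n−2) ≥ 2.326·√(1−0.0324) / 0.18 = 2.326·0.983667 / 0.18 = 12.7112
n−2 ≥ 161.5746  ⇒  n ≥ 163.5746
Smallest integer n = 164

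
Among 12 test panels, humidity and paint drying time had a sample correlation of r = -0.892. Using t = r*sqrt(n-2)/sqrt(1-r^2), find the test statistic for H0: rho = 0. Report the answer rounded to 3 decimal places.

t = r·√(n−2) / √(1−r²) with r = -0.892, n = 12
  = -0.892·√10 / √(1 − 0.795664)
  = -0.892·3.162278 / 0.452035
  = -2.820752 / 0.452035 = -6.240

-6.240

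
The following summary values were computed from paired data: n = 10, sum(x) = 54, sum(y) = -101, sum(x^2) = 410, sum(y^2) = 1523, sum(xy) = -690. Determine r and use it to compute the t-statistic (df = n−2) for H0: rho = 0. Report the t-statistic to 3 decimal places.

S_xy = nΣxy − ΣxΣy = 10·(-690) − 54·(-101) = -6900 − (-5454) = -1446
S_xx = nΣx² − (Σx)² = 10·410 − 54² = 4100 − 2916 = 1184
S_yy = nΣy² − (Σy)² = 10·1523 − (-101)² = 15230 − 10201 = 5029
r = S_xy / √(S_xx·S_yy) = -1446 / √(1184·5029) = -1446 / √5954336 = -1446 / 2440.1508 = -0.5926
t = r·√(n−2)/√(1−r²) = -0.5926·√8 / √(1−0.351175) = -1.676126 / 0.805497 = -2.081

-2.081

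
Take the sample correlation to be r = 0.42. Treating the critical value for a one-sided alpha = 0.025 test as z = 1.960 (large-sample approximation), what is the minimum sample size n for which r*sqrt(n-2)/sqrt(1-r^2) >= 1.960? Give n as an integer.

20

r√(n−2)/√(1−r²) ≥ 1.960  ⇔  n−2 ≥ (1.960)²·(1−r²)/r²
(1−r²)/r² = (1−0.1764)/0.1764 = 4.6689
n ≥ 2 + 3.8416·4.6689 = 2 + 17.9360 = 19.9360
⌈19.9360⌉ = 20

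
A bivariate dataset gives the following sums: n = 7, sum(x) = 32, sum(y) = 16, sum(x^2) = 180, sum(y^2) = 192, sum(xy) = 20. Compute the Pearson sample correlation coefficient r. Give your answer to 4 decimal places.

-0.7341

Numerator: nΣxy − (Σx)(Σy) = 7·20 − (32)(16) = -372
Denominator: √[(nΣx²−(Σx)²)(nΣy²−(Σy)²)]
  nΣx²−(Σx)² = 7·180 − 1024 = 236;  nΣy²−(Σy)² = 7·192 − 256 = 1088
  √(236·1088) = √256768 = 506.7228
r = -372 / 506.7228 = -0.7341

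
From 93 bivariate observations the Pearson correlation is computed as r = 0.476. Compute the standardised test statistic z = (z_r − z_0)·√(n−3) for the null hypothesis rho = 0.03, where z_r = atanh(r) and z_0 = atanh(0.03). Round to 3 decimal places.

4.628

z_r = atanh(0.476) = 0.517800,  z_0 = atanh(0.03) = 0.030009
SE = 1/√(n−3) = 1/√90 = 0.105409
z = (z_r − z_0)/SE = (0.517800 − 0.030009) / 0.105409 = 0.487791 / 0.105409 = 4.628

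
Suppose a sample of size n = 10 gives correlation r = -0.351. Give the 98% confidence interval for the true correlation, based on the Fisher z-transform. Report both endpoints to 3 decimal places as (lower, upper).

(-0.847, 0.472)

z_r = atanh(-0.351) = -0.366584;  SE = 1/√(n−3) = 1/√7 = 0.377964
z-limits: -0.366584 ± 2.326·0.377964 = -0.366584 ± 0.879144 = [-1.245728, 0.512560]
ρ-limits: (tanh -1.245728, tanh 0.512560) = (-0.847, 0.472)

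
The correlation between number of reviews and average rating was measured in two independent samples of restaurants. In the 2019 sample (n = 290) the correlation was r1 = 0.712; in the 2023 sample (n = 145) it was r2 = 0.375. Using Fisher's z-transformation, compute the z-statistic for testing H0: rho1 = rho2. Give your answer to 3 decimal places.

z1 = atanh(0.712) = 0.891229,  z2 = atanh(0.375) = 0.394229
SE = √(1/(n1−3) + 1/(n2−3)) = √(1/287 + 1/142) = √(0.0034843 + 0.0070423) = √0.0105266 = 0.102599
z = (z1 − z2)/SE = (0.891229 − 0.394229) / 0.102599 = 0.497000 / 0.102599 = 4.844

4.844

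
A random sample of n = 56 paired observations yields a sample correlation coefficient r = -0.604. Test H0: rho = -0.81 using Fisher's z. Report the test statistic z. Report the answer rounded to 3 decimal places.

z_r = atanh(-0.604) = -0.699421,  z_0 = atanh(-0.81) = -1.127029
SE = 1/√(n−3) = 1/√53 = 0.137361
z = (z_r − z_0)/SE = (-0.699421 − (-1.127029)) / 0.137361 = 0.427608 / 0.137361 = 3.113

3.113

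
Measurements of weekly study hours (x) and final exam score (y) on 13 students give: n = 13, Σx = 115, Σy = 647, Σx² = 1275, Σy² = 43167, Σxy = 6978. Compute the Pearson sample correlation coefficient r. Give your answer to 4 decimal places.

0.7463

Numerator: nΣxy − (Σx)(Σy) = 13·6978 − (115)(647) = 16309
Denominator: √[(nΣx²−(Σx)²)(nΣy²−(Σy)²)]
  nΣx²−(Σx)² = 13·1275 − 13225 = 3350;  nΣy²−(Σy)² = 13·43167 − 418609 = 142562
  √(3350·142562) = √477582700 = 21853.6656
r = 16309 / 21853.6656 = 0.7463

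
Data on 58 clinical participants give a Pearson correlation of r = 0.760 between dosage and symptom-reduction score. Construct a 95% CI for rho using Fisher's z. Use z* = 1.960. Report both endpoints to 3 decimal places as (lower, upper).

(0.624, 0.851)

Fisher z: z_r = atanh(r) = ½·ln((1+0.760)/(1−0.760)) = 0.996215
SE(z) = 1/√(n−3) = 1/√55 = 0.134840
95% ⇒ z* = 1.960; margin = 1.960·0.134840 = 0.264286
CI on z-scale: (0.731929, 1.260501)
Back-transform: tanh(0.731929) = 0.624244, tanh(1.260501) = 0.851202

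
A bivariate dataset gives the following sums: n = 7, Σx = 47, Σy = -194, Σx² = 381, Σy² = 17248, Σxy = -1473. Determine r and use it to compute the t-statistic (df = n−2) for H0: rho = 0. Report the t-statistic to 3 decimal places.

-0.441

S_xy = nΣxy − ΣxΣy = 7·(-1473) − 47·(-194) = -10311 − (-9118) = -1193
S_xx = nΣx² − (Σx)² = 7·381 − 47² = 2667 − 2209 = 458
S_yy = nΣy² − (Σy)² = 7·17248 − (-194)² = 120736 − 37636 = 83100
r = S_xy / √(S_xx·S_yy) = -1193 / √(458·83100) = -1193 / √38059800 = -1193 / 6169.2625 = -0.1934
t = r·√(n−2)/√(1−r²) = -0.1934·√5 / √(1−0.037404) = -0.432456 / 0.981120 = -0.441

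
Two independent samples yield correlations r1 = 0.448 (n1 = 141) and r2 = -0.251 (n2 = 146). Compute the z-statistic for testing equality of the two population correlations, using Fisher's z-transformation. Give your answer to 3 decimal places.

6.190

z1 = atanh(0.448) = 0.482195,  z2 = atanh(-0.251) = -0.256480
SE = √(1/(n1−3) + 1/(n2−3)) = √(1/138 + 1/143) = √(0.0072464 + 0.0069930) = √0.0142394 = 0.119329
z = (z1 − z2)/SE = (0.482195 − (-0.256480)) / 0.119329 = 0.738675 / 0.119329 = 6.190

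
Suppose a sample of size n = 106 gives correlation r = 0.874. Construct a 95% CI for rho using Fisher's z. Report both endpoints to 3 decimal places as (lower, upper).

(0.820, 0.913)

z_r = atanh(0.874) = 1.349774;  SE = 1/√(n−3) = 1/√103 = 0.098533
z-limits: 1.349774 ± 1.960·0.098533 = 1.349774 ± 0.193125 = [1.156649, 1.542899]
ρ-limits: (tanh 1.156649, tanh 1.542899) = (0.820, 0.913)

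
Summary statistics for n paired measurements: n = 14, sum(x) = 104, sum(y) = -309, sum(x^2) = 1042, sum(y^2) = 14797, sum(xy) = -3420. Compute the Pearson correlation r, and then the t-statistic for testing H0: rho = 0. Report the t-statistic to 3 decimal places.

Numerator: nΣxy − (Σx)(Σy) = 14·(-3420) − (104)(-309) = -15744
Denominator: √[(nΣx²−(Σx)²)(nΣy²−(Σy)²)]
  nΣx²−(Σx)² = 14·1042 − 10816 = 3772;  nΣy²−(Σy)² = 14·14797 − 95481 = 111677
  √(3772·111677) = √421245644 = 20524.2696
r = -15744 / 20524.2696 = -0.7671
t = r·√(n−2)/√(1−r²) = -0.7671·√12 / √(1−0.588442) = -2.657312 / 0.641528 = -4.142

-4.142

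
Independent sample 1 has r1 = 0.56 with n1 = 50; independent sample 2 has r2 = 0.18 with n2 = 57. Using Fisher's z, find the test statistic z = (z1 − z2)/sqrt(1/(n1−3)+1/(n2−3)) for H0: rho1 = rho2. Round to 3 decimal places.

z1 = atanh(0.56) = 0.632833,  z2 = atanh(0.18) = 0.181983
SE = √(1/(n1−3) + 1/(n2−3)) = √(1/47 + 1/54) = √(0.0212766 + 0.0185185) = √0.0397951 = 0.199487
z = (z1 − z2)/SE = (0.632833 − 0.181983) / 0.199487 = 0.450850 / 0.199487 = 2.260

2.260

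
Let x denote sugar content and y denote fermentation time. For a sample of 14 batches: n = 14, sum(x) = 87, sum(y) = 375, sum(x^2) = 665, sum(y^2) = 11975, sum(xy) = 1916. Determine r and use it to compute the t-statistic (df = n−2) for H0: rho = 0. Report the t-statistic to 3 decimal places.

S_xy = nΣxy − ΣxΣy = 14·1916 − 87·375 = 26824 − 32625 = -5801
S_xx = nΣx² − (Σx)² = 14·665 − 87² = 9310 − 7569 = 1741
S_yy = nΣy² − (Σy)² = 14·11975 − 375² = 167650 − 140625 = 27025
r = S_xy / √(S_xx·S_yy) = -5801 / √(1741·27025) = -5801 / √47050525 = -5801 / 6859.3385 = -0.8457
t = r·√(n−2)/√(1−r²) = -0.8457·√12 / √(1−0.715208) = -2.929591 / 0.533659 = -5.490

-5.490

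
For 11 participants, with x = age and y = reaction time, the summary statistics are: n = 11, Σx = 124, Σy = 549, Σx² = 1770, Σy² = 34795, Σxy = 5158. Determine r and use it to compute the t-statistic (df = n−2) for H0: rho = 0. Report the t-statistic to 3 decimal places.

Numerator: nΣxy − (Σx)(Σy) = 11·5158 − (124)(549) = -11338
Denominator: √[(nΣx²−(Σx)²)(nΣy²−(Σy)²)]
  nΣx²−(Σx)² = 11·1770 − 15376 = 4094;  nΣy²−(Σy)² = 11·34795 − 301401 = 81344
  √(4094·81344) = √333022336 = 18248.8996
r = -11338 / 18248.8996 = -0.6213
t = r·√(n−2)/√(1−r²) = -0.6213·√9 / √(1−0.386014) = -1.863900 / 0.783573 = -2.379

-2.379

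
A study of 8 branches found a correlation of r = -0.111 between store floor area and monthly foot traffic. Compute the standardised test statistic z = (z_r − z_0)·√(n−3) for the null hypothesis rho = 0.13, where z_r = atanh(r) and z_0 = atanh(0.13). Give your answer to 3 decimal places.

z_r = atanh(-0.111) = -0.111459,  z_0 = atanh(0.13) = 0.130740
SE = 1/√(n−3) = 1/√5 = 0.447214
z = (z_r − z_0)/SE = (-0.111459 − 0.130740) / 0.447214 = -0.242199 / 0.447214 = -0.542

-0.542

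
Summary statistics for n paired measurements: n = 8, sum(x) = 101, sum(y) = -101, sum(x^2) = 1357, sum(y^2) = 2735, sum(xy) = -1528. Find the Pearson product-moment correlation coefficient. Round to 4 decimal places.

-0.7314

Numerator: nΣxy − (Σx)(Σy) = 8·(-1528) − (101)(-101) = -2023
Denominator: √[(nΣx²−(Σx)²)(nΣy²−(Σy)²)]
  nΣx²−(Σx)² = 8·1357 − 10201 = 655;  nΣy²−(Σy)² = 8·2735 − 10201 = 11679
  √(655·11679) = √7649745 = 2765.8172
r = -2023 / 2765.8172 = -0.7314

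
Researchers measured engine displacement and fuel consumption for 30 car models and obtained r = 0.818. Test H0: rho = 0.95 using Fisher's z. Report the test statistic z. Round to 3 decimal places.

-3.539

z_r = atanh(0.818) = 1.150743,  z_0 = atanh(0.95) = 1.831781
SE = 1/√(n−3) = 1/√27 = 0.192450
z = (z_r − z_0)/SE = (1.150743 − 1.831781) / 0.192450 = -0.681038 / 0.192450 = -3.539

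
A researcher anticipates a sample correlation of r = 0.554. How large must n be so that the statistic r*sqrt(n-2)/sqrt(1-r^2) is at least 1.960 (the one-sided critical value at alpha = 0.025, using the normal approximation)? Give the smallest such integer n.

Need r·√(n−2)/√(1−r²) ≥ 1.960
√(n−2) ≥ 1.960·√(1−0.306916) / 0.554 = 1.960·0.832517 / 0.554 = 2.9454
n−2 ≥ 8.6754  ⇒  n ≥ 10.6754
Smallest integer n = 11

11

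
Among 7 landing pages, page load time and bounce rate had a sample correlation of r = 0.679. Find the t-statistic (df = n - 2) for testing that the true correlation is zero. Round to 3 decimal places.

2.068

t = r·√(n−2) / √(1−r²) with r = 0.679, n = 7
  = 0.679·√5 / √(1 − 0.461041)
  = 0.679·2.236068 / 0.734138
  = 1.518290 / 0.734138 = 2.068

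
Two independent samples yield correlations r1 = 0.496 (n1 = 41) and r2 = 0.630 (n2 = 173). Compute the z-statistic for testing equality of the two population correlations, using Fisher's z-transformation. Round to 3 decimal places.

-1.100

z1 = atanh(0.496) = 0.543987,  z2 = atanh(0.630) = 0.741416
SE = √(1/(n1−3) + 1/(n2−3)) = √(1/38 + 1/170) = √(0.0263158 + 0.0058824) = √0.0321982 = 0.179439
z = (z1 − z2)/SE = (0.543987 − 0.741416) / 0.179439 = -0.197429 / 0.179439 = -1.100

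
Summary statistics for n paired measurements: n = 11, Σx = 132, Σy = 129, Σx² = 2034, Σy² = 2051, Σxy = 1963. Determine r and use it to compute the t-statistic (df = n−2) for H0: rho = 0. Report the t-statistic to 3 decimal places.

4.707

Numerator: nΣxy − (Σx)(Σy) = 11·1963 − (132)(129) = 4565
Denominator: √[(nΣx²−(Σx)²)(nΣy²−(Σy)²)]
  nΣx²−(Σx)² = 11·2034 − 17424 = 4950;  nΣy²−(Σy)² = 11·2051 − 16641 = 5920
  √(4950·5920) = √29304000 = 5413.3169
r = 4565 / 5413.3169 = 0.8433
t = r·√(n−2)/√(1−r²) = 0.8433·√9 / √(1−0.711155) = 2.529900 / 0.537443 = 4.707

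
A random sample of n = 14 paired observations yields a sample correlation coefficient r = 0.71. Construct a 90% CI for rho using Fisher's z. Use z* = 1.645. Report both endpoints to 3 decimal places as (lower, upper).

(0.372, 0.882)

Fisher z: z_r = atanh(r) = ½·ln((1+0.71)/(1−0.71)) = 0.887184
SE(z) = 1/√(n−3) = 1/√11 = 0.301511
90% ⇒ z* = 1.645; margin = 1.645·0.301511 = 0.495986
CI on z-scale: (0.391198, 1.383170)
Back-transform: tanh(0.391198) = 0.372393, tanh(1.383170) = 0.881659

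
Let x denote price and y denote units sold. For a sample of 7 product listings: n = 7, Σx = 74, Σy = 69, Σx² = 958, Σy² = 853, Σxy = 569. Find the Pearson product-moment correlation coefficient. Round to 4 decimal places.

-0.9205

Numerator: nΣxy − (Σx)(Σy) = 7·569 − (74)(69) = -1123
Denominator: √[(nΣx²−(Σx)²)(nΣy²−(Σy)²)]
  nΣx²−(Σx)² = 7·958 − 5476 = 1230;  nΣy²−(Σy)² = 7·853 − 4761 = 1210
  √(1230·1210) = √1488300 = 1219.9590
r = -1123 / 1219.9590 = -0.9205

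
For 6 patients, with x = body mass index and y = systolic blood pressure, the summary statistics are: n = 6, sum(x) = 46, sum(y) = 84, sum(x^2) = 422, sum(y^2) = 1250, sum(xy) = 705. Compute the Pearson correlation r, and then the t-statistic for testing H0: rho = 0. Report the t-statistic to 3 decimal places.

3.249

Numerator: nΣxy − (Σx)(Σy) = 6·705 − (46)(84) = 366
Denominator: √[(nΣx²−(Σx)²)(nΣy²−(Σy)²)]
  nΣx²−(Σx)² = 6·422 − 2116 = 416;  nΣy²−(Σy)² = 6·1250 − 7056 = 444
  √(416·444) = √184704 = 429.7720
r = 366 / 429.7720 = 0.8516
t = r·√(n−2)/√(1−r²) = 0.8516·√4 / √(1−0.725223) = 1.703200 / 0.524192 = 3.249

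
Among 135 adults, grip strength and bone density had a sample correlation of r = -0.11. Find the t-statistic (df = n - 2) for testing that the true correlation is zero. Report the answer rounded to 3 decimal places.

-1.276

1 − r² = 1 − 0.0121 = 0.9879;  √(1−r²) = 0.993932
√(n−2) = √133 = 11.532563
t = r·√(n−2)/√(1−r²) = -0.11 · 11.532563 / 0.993932 = -1.276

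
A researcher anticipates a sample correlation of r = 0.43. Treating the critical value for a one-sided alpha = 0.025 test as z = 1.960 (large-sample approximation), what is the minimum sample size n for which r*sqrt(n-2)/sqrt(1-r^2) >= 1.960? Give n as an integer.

Need r·√(n−2)/√(1−r²) ≥ 1.960
√(n−2) ≥ 1.960·√(1−0.1849) / 0.43 = 1.960·0.902829 / 0.43 = 4.1152
n−2 ≥ 16.9349  ⇒  n ≥ 18.9349
Smallest integer n = 19

19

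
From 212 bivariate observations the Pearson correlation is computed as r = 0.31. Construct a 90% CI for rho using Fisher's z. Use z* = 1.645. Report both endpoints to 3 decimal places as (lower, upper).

(0.204, 0.409)

Fisher z: z_r = atanh(r) = ½·ln((1+0.31)/(1−0.31)) = 0.320545
SE(z) = 1/√(n−3) = 1/√209 = 0.069171
90% ⇒ z* = 1.645; margin = 1.645·0.069171 = 0.113786
CI on z-scale: (0.206759, 0.434331)
Back-transform: tanh(0.206759) = 0.203862, tanh(0.434331) = 0.408934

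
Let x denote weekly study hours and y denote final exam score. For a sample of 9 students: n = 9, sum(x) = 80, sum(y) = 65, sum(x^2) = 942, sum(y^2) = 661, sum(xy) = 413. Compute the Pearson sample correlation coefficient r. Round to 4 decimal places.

-0.7835

S_xy = nΣxy − ΣxΣy = 9·413 − 80·65 = 3717 − 5200 = -1483
S_xx = nΣx² − (Σx)² = 9·942 − 80² = 8478 − 6400 = 2078
S_yy = nΣy² − (Σy)² = 9·661 − 65² = 5949 − 4225 = 1724
r = S_xy / √(S_xx·S_yy) = -1483 / √(2078·1724) = -1483 / √3582472 = -1483 / 1892.7419 = -0.7835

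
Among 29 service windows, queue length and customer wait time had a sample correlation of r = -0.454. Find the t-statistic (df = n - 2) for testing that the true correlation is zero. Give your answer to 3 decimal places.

t = r·√(n−2) / √(1−r²) with r = -0.454, n = 29
  = -0.454·√27 / √(1 − 0.206116)
  = -0.454·5.196152 / 0.891002
  = -2.359053 / 0.891002 = -2.648

-2.648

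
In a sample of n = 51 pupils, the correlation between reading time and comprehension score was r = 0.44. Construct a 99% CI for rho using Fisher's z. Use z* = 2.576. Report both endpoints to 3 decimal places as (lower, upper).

(0.100, 0.688)

Fisher z: z_r = atanh(r) = ½·ln((1+0.44)/(1−0.44)) = 0.472231
SE(z) = 1/√(n−3) = 1/√48 = 0.144338
99% ⇒ z* = 2.576; margin = 2.576·0.144338 = 0.371815
CI on z-scale: (0.100416, 0.844046)
Back-transform: tanh(0.100416) = 0.100080, tanh(0.844046) = 0.687946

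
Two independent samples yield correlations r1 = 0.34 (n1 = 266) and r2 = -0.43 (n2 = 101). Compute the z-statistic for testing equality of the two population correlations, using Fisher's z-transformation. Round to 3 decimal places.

Fisher z-transforms: z1 = atanh(0.34) = 0.354093, z2 = atanh(-0.43) = -0.459897; difference d = 0.813990
Var(d) = 1/263 + 1/98 = 0.0038023 + 0.0102041 = 0.0140064
z = d/√Var(d) = 0.813990 / √0.0140064 = 0.813990 / 0.118349 = 6.878

6.878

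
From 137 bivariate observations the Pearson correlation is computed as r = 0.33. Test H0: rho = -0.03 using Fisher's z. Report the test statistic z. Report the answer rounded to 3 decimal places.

4.316

z_r = atanh(0.33) = 0.342828,  z_0 = atanh(-0.03) = -0.030009
SE = 1/√(n−3) = 1/√134 = 0.086387
z = (z_r − z_0)/SE = (0.342828 − (-0.030009)) / 0.086387 = 0.372837 / 0.086387 = 4.316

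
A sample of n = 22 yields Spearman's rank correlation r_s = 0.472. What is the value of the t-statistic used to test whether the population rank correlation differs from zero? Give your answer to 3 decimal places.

2.394

t = r_s·√(n−2) / √(1−r_s²) with r_s = 0.472, n = 22
  = 0.472·√20 / √(1 − 0.222784)
  = 0.472·4.472136 / 0.881599
  = 2.110848 / 0.881599 = 2.394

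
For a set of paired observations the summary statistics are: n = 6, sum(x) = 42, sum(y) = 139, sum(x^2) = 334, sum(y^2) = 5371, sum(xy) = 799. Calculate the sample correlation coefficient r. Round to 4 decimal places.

-0.5932

Numerator: nΣxy − (Σx)(Σy) = 6·799 − (42)(139) = -1044
Denominator: √[(nΣx²−(Σx)²)(nΣy²−(Σy)²)]
  nΣx²−(Σx)² = 6·334 − 1764 = 240;  nΣy²−(Σy)² = 6·5371 − 19321 = 12905
  √(240·12905) = √3097200 = 1759.8864
r = -1044 / 1759.8864 = -0.5932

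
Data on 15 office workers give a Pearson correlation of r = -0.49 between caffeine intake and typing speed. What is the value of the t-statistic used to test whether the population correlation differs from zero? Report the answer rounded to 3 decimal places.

1 − r² = 1 − 0.2401 = 0.7599;  √(1−r²) = 0.871722
√(n−2) = √13 = 3.605551
t = r·√(n−2)/√(1−r²) = -0.49 · 3.605551 / 0.871722 = -2.027

-2.027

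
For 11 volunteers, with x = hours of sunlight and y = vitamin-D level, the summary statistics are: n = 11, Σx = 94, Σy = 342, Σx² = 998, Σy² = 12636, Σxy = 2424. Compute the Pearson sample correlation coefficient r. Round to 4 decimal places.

Numerator: nΣxy − (Σx)(Σy) = 11·2424 − (94)(342) = -5484
Denominator: √[(nΣx²−(Σx)²)(nΣy²−(Σy)²)]
  nΣx²−(Σx)² = 11·998 − 8836 = 2142;  nΣy²−(Σy)² = 11·12636 − 116964 = 22032
  √(2142·22032) = √47192544 = 6869.6830
r = -5484 / 6869.6830 = -0.7983

-0.7983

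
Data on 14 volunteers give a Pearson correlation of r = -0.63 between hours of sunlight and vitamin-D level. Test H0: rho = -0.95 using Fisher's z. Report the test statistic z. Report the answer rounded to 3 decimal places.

3.616

Fisher z: atanh(-0.63) = -0.741416, atanh(-0.95) = -1.831781
z = (z_r − z_0)·√(n−3) = (-0.741416 − (-1.831781))·√11 = 1.090365 · 3.316625 = 3.616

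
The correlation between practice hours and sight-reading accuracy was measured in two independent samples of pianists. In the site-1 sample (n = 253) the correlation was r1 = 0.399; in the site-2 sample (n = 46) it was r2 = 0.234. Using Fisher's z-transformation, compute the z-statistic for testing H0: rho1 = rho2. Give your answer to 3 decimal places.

Fisher z-transforms: z1 = atanh(0.399) = 0.422459, z2 = atanh(0.234) = 0.238417; difference d = 0.184042
Var(d) = 1/250 + 1/43 = 0.0040000 + 0.0232558 = 0.0272558
z = d/√Var(d) = 0.184042 / √0.0272558 = 0.184042 / 0.165093 = 1.115

1.115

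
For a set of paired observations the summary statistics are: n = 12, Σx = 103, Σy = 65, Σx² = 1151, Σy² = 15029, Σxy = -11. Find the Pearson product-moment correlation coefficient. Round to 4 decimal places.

-0.2874

Numerator: nΣxy − (Σx)(Σy) = 12·(-11) − (103)(65) = -6827
Denominator: √[(nΣx²−(Σx)²)(nΣy²−(Σy)²)]
  nΣx²−(Σx)² = 12·1151 − 10609 = 3203;  nΣy²−(Σy)² = 12·15029 − 4225 = 176123
  √(3203·176123) = √564121969 = 23751.2519
r = -6827 / 23751.2519 = -0.2874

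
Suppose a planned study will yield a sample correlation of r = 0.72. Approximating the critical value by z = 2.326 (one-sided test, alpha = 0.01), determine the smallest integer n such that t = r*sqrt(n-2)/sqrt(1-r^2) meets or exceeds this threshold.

r√(n−2)/√(1−r²) ≥ 2.326  ⇔  n−2 ≥ (2.326)²·(1−r²)/r²
(1−r²)/r² = (1−0.5184)/0.5184 = 0.9290
n ≥ 2 + 5.410276·0.9290 = 2 + 5.0261 = 7.0261
⌈7.0261⌉ = 8

8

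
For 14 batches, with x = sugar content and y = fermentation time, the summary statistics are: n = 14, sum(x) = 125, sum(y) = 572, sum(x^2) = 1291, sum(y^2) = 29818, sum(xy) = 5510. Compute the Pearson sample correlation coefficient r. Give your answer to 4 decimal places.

S_xy = nΣxy − ΣxΣy = 14·5510 − 125·572 = 77140 − 71500 = 5640
S_xx = nΣx² − (Σx)² = 14·1291 − 125² = 18074 − 15625 = 2449
S_yy = nΣy² − (Σy)² = 14·29818 − 572² = 417452 − 327184 = 90268
r = S_xy / √(S_xx·S_yy) = 5640 / √(2449·90268) = 5640 / √221066332 = 5640 / 14868.2996 = 0.3793

0.3793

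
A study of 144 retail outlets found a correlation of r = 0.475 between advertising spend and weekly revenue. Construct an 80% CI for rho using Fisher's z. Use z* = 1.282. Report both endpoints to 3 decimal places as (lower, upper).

Fisher z: z_r = atanh(r) = ½·ln((1+0.475)/(1−0.475)) = 0.516508
SE(z) = 1/√(n−3) = 1/√141 = 0.084215
80% ⇒ z* = 1.282; margin = 1.282·0.084215 = 0.107964
CI on z-scale: (0.408544, 0.624472)
Back-transform: tanh(0.408544) = 0.387236, tanh(0.624472) = 0.554234

(0.387, 0.554)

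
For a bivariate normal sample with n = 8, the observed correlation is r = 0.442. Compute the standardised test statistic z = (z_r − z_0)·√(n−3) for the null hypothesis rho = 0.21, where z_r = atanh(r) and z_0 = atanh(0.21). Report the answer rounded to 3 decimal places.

z_r = atanh(0.442) = 0.474714,  z_0 = atanh(0.21) = 0.213171
SE = 1/√(n−3) = 1/√5 = 0.447214
z = (z_r − z_0)/SE = (0.474714 − 0.213171) / 0.447214 = 0.261543 / 0.447214 = 0.585

0.585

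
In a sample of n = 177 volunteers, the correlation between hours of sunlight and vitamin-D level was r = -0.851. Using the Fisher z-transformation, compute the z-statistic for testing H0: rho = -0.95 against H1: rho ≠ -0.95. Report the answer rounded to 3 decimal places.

7.545

z_r = atanh(-0.851) = -1.259768,  z_0 = atanh(-0.95) = -1.831781
SE = 1/√(n−3) = 1/√174 = 0.075810
z = (z_r − z_0)/SE = (-1.259768 − (-1.831781)) / 0.075810 = 0.572013 / 0.075810 = 7.545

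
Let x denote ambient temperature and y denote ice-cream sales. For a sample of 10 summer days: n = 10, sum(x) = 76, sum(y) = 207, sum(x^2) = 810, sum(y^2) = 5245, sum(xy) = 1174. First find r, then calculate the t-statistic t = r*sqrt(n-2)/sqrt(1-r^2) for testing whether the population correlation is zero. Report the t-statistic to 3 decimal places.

-4.471

S_xy = nΣxy − ΣxΣy = 10·1174 − 76·207 = 11740 − 15732 = -3992
S_xx = nΣx² − (Σx)² = 10·810 − 76² = 8100 − 5776 = 2324
S_yy = nΣy² − (Σy)² = 10·5245 − 207² = 52450 − 42849 = 9601
r = S_xy / √(S_xx·S_yy) = -3992 / √(2324·9601) = -3992 / √22312724 = -3992 / 4723.6346 = -0.8451
t = r·√(n−2)/√(1−r²) = -0.8451·√8 / √(1−0.714194) = -2.390304 / 0.534608 = -4.471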